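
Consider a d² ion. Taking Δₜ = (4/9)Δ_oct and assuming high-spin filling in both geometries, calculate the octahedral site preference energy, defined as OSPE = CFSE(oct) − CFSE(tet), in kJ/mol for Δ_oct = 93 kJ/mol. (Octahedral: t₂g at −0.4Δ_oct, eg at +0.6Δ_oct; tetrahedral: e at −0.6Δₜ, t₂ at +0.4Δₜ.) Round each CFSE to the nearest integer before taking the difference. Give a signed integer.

Octahedral (high-spin): t2g^2 e_g^0, CFSE = 2(−0.4) + 0(+0.6) = -0.8Δ_oct = -0.8 × 93 = -74 kJ/mol.
In a tetrahedral site the filling is e^2 t2^0: CFSE(tet) = -1.2Δₜ = -1.2 × (4/9)(93) = -50 kJ/mol.
OSPE = CFSE(oct) − CFSE(tet) = -74 − (-50) = -24 kJ/mol.

-24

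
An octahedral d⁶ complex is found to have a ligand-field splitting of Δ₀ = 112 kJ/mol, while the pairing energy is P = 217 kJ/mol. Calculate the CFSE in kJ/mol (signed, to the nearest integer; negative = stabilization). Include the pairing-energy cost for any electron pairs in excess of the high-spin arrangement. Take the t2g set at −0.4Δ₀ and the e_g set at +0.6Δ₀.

With Δ₀ < P the complex is high-spin.
That gives t2g^4 e_g^2.
Orbital CFSE = -0.4Δ₀ = -0.4 × 112 = -45 kJ/mol.
High-spin has no excess pairs, so no pairing correction applies.

-45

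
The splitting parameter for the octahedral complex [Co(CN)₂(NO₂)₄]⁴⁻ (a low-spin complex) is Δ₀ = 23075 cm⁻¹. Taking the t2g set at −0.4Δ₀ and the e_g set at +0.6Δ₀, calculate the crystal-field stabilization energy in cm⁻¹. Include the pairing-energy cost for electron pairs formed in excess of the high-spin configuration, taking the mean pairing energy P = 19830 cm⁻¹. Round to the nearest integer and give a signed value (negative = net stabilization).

-21705

Ligand charges: 2×(-1) from CN⁻ and 4×(-1) from NO₂⁻ sum to -6; with overall charge -4, Co is +2.
Co is in group 9, so Co²⁺ is d⁷ (9 − 2 = 7).
Configuration: t2g^6 e_g^1.
Orbital CFSE = 6(-0.4) + 1(0.6) = -1.8Δ₀ = -1.8 × 23075 = -41535 cm⁻¹.
High-spin d⁷ would be t2g^5 e_g^2 with 2 pairs; low-spin has 3, so 1 excess pair costs +1P = +19830 cm⁻¹.
Overall CFSE = -41535 + 19830 = -21705 cm⁻¹.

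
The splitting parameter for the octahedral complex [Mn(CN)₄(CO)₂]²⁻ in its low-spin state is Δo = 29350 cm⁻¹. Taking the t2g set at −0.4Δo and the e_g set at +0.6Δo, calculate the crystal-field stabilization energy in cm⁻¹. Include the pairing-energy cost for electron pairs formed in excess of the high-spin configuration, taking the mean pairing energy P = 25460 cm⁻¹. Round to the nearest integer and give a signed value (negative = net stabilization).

-7780

Ligand charges: 4×(-1) from CN⁻ and 2×(+0) from CO sum to -4; with overall charge -2, Mn is +2.
Group 7 minus oxidation state +2 gives a d⁵ configuration for Mn²⁺.
Configuration: t2g^5 e_g^0.
CFSE(orbital) = 5×(-0.4Δo) + 0×(0.6Δo) = -2.0Δo; with Δo = 29350 cm⁻¹ that is -58700 cm⁻¹.
Relative to high-spin t2g^3 e_g^2 (0 paired), the low-spin configuration has 2 additional pairs, contributing +2 × 25460 = +50920 cm⁻¹.
Combining: -58700 + 50920 = -7780 cm⁻¹.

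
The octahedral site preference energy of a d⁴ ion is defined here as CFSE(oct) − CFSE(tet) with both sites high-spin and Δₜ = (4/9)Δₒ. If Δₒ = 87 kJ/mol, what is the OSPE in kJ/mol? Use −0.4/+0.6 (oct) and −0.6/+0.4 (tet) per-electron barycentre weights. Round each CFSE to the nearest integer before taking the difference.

Octahedral (high-spin): t2g^3 e_g^1, CFSE = 3(−0.4) + 1(+0.6) = -0.6Δₒ = -0.6 × 87 = -52 kJ/mol.
Tetrahedral: e^2 t2^2, CFSE = 2(−0.6) + 2(+0.4) = -0.4Δₜ = -0.4 × (4/9) × 87 = -15 kJ/mol.
Subtracting, OSPE = -52 − (-15) = -37 kJ/mol.

-37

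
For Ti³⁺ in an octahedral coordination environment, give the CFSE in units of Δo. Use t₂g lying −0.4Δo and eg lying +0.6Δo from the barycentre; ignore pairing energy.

Group 4 minus oxidation state +3 gives a d¹ configuration for Ti³⁺.
Configuration: t₂g¹ eg⁰.
CFSE = 1(-0.4Δo) + 0(0.6Δo) = -0.4Δo + 0.0Δo = -0.4Δo.

-0.4 Δo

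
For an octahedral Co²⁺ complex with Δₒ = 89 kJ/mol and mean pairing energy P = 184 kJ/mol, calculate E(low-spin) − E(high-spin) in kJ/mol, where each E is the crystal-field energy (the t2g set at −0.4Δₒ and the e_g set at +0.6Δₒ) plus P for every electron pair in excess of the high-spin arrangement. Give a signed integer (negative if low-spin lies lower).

Co sits in group 9; removing 2 electrons leaves Co²⁺ with 9 − 2 = 7 d electrons.
High-spin: t2g^5 e_g^2, CFSE = -0.8Δₒ = -71 kJ/mol.
For low-spin the configuration is t2g^6 e_g^1: orbital energy -1.8 × 89 = -160 kJ/mol, and 1 additional pair relative to high-spin adds 184 kJ/mol, giving 24 kJ/mol.
E(LS) − E(HS) = 24 − (-71) = 95 kJ/mol.

95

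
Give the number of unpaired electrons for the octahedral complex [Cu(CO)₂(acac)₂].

1

Ligand charges: 2×(+0) from CO and 2×(-1) from acac⁻ sum to -2; with overall charge +0, Cu is +2.
Group 11 minus oxidation state +2 gives a d⁹ configuration for Cu²⁺.
Configuration: t₂g⁶ eg³, giving 1 unpaired electron.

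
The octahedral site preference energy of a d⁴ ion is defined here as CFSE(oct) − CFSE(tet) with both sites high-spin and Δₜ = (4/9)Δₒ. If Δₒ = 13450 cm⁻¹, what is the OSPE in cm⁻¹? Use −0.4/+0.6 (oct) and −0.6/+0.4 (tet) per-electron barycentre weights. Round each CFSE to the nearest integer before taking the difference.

-5679

Octahedral (high-spin): t₂g³ eg¹, CFSE = 3(−0.4) + 1(+0.6) = -0.6Δₒ = -0.6 × 13450 = -8070 cm⁻¹.
Tetrahedral e² t₂² gives -0.4Δₜ = -0.4 × (4/9) × 13450 = -2391 cm⁻¹.
Subtracting, OSPE = -8070 − (-2391) = -5679 cm⁻¹.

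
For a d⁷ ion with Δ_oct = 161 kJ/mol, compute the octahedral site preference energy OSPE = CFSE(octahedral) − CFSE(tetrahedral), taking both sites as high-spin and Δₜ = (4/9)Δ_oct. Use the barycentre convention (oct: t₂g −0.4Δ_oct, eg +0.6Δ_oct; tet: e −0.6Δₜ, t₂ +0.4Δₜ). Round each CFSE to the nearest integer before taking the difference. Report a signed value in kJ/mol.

In an octahedral site d⁷ (HS) is t2g^5 e_g^2, giving CFSE(oct) = -0.8Δ_oct = -129 kJ/mol.
Tetrahedral: e^4 t2^3, CFSE = 4(−0.6) + 3(+0.4) = -1.2Δₜ = -1.2 × (4/9) × 161 = -86 kJ/mol.
OSPE = CFSE(oct) − CFSE(tet) = -129 − (-86) = -43 kJ/mol.

-43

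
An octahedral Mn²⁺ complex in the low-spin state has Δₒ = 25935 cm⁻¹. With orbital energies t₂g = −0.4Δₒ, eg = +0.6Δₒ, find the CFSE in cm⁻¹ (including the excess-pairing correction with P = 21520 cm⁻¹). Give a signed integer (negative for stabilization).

Mn is in group 7, so Mn²⁺ is d⁵ (7 − 2 = 5).
Electron filling gives t₂g⁵ eg⁰.
Orbital CFSE = 5(-0.4) + 0(0.6) = -2.0Δₒ = -2.0 × 25935 = -51870 cm⁻¹.
Relative to high-spin t₂g³ eg² (0 paired), the low-spin configuration has 2 additional pairs, contributing +2 × 21520 = +43040 cm⁻¹.
Overall CFSE = -51870 + 43040 = -8830 cm⁻¹.

-8830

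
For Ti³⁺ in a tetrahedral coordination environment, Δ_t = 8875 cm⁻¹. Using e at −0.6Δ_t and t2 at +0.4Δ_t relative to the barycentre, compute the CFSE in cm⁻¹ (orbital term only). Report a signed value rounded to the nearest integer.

Group 4 minus oxidation state +3 gives a d¹ configuration for Ti³⁺.
Tetrahedral splitting is small, so the complex is high-spin.
Configuration: e^1 t2^0.
Orbital CFSE = 1(-0.6) + 0(0.4) = -0.6Δ_t = -0.6 × 8875 = -5325 cm⁻¹.

-5325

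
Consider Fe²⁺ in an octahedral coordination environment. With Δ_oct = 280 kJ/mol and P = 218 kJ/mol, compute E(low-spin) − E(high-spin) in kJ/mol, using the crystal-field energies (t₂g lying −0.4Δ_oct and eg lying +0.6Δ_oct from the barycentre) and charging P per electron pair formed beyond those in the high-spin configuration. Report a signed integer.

-124

Fe sits in group 8; removing 2 electrons leaves Fe²⁺ with 8 − 2 = 6 d electrons.
High-spin: t₂g⁴ eg², CFSE = -0.4Δ_oct = -112 kJ/mol.
Low-spin: t₂g⁶ eg⁰, orbital CFSE = -2.4Δ_oct = -672 kJ/mol; plus 2 excess pairs × P = +436 kJ/mol; total -236 kJ/mol.
Thus E(LS) − E(HS) = -124 kJ/mol.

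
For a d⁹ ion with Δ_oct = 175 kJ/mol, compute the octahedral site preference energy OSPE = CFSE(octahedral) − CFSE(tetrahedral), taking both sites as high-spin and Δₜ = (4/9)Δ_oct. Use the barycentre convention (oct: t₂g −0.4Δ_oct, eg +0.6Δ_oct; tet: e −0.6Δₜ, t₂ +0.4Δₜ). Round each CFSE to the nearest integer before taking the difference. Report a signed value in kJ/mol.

-74

In an octahedral site d⁹ (HS) is t2g^6 e_g^3, giving CFSE(oct) = -0.6Δ_oct = -105 kJ/mol.
In a tetrahedral site the filling is e^4 t2^5: CFSE(tet) = -0.4Δₜ = -0.4 × (4/9)(175) = -31 kJ/mol.
OSPE = -105 − (-31) = -74 kJ/mol.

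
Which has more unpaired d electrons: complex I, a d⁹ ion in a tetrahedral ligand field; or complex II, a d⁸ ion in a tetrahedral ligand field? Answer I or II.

II

I: Tetrahedral splitting is small, so the complex is high-spin; e⁴ t₂⁵ → 1 unpaired.
II: Tetrahedral splitting is small, so the complex is high-spin; e^4 t2^4 → 2 unpaired.
So II has more unpaired electrons.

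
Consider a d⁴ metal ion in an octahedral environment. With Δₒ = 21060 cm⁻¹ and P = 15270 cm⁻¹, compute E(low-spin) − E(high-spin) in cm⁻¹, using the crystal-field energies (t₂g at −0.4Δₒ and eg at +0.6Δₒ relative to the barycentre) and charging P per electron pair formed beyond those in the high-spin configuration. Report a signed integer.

In the high-spin limit (t₂g³ eg¹) the orbital term is -0.6Δₒ = -12636 cm⁻¹, with no excess pairing.
Low-spin t₂g⁴ eg⁰ gives -1.6Δₒ = -33696 cm⁻¹, but forming 1 extra pair costs 1P = 15270 cm⁻¹, so E(LS) = -33696 + 15270 = -18426 cm⁻¹.
E(LS) − E(HS) = -18426 − (-12636) = -5790 cm⁻¹.

-5790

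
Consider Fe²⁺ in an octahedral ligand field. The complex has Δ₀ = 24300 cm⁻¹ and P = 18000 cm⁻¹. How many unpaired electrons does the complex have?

0

Group 8 minus oxidation state +2 gives a d⁶ configuration for Fe²⁺.
Here Δ₀ > P (24300 > 18000), so the low-spin state is favoured.
Configuration: t₂g⁶ eg⁰.
Unpaired electrons: 0.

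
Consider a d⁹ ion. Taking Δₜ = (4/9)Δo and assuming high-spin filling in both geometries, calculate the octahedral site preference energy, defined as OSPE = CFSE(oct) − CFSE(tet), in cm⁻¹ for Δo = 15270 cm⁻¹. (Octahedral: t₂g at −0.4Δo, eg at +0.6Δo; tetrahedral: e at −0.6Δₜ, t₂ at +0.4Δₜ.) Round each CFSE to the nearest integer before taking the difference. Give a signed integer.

In an octahedral site d⁹ (HS) is t2g^6 e_g^3, giving CFSE(oct) = -0.6Δo = -9162 cm⁻¹.
Tetrahedral e^4 t2^5 gives -0.4Δₜ = -0.4 × (4/9) × 15270 = -2715 cm⁻¹.
OSPE = CFSE(oct) − CFSE(tet) = -9162 − (-2715) = -6447 cm⁻¹.

-6447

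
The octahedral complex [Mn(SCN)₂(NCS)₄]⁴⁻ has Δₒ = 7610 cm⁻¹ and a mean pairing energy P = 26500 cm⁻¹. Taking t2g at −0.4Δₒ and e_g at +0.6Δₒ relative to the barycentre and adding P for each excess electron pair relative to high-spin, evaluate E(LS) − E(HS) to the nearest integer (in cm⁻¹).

37780

Ligand charges: 2×(-1) from SCN⁻ and 4×(-1) from NCS⁻ sum to -6; with overall charge -4, Mn is +2.
Mn²⁺: group 7, so d-count = 7 − 2 = 5.
High-spin d⁵ fills as t2g^3 e_g^2 with CFSE 3(−0.4) + 2(+0.6) = 0.0Δₒ = 0 cm⁻¹.
Low-spin: t2g^5 e_g^0, orbital CFSE = -2.0Δₒ = -15220 cm⁻¹; plus 2 excess pairs × P = +53000 cm⁻¹; total 37780 cm⁻¹.
Thus E(LS) − E(HS) = 37780 cm⁻¹.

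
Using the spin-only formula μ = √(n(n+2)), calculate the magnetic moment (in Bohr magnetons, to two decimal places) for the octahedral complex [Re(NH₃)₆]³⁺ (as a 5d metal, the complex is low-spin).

NH₃ is neutral, so the +3 overall charge sits on Re: oxidation state +3.
Re sits in group 7; removing 3 electrons leaves Re³⁺ with 7 − 3 = 4 d electrons.
Configuration: t₂g⁴ eg⁰ → 2 unpaired electrons.
μ(spin-only) = √[2(2+2)] = √8 ≈ 2.83 Bohr magnetons.

2.83 Bohr magnetons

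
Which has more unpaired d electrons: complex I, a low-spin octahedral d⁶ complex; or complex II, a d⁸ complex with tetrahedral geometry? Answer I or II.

I: t₂g⁶ eg⁰ → 0 unpaired.
II: Tetrahedral splitting is small, so the complex is high-spin; e⁴ t₂⁴ → 2 unpaired.
So II has more unpaired electrons.

II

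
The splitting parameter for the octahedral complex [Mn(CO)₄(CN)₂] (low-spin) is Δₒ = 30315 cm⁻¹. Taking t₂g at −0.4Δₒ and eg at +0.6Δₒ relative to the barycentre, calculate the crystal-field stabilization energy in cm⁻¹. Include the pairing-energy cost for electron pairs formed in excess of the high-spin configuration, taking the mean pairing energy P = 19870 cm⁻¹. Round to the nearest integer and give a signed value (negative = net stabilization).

-20890

Ligand charges: 4×(+0) from CO and 2×(-1) from CN⁻ sum to -2; with overall charge +0, Mn is +2.
Mn sits in group 7; removing 2 electrons leaves Mn²⁺ with 7 − 2 = 5 d electrons.
Configuration: t₂g⁵ eg⁰.
CFSE(orbital) = 5×(-0.4Δₒ) + 0×(0.6Δₒ) = -2.0Δₒ; with Δₒ = 30315 cm⁻¹ that is -60630 cm⁻¹.
High-spin d⁵ would be t₂g³ eg² with 0 pairs; low-spin has 2, so 2 excess pairs cost +2P = +39740 cm⁻¹.
Net CFSE = -60630 + 39740 = -20890 cm⁻¹.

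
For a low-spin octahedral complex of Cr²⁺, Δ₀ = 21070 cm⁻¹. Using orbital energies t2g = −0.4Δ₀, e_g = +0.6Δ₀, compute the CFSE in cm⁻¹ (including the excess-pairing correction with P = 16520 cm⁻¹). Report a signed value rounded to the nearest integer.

-17192

Cr²⁺: group 6, so d-count = 6 − 2 = 4.
The d⁴ electrons fill as t2g^4 e_g^0.
CFSE(orbital) = 4×(-0.4Δ₀) + 0×(0.6Δ₀) = -1.6Δ₀; with Δ₀ = 21070 cm⁻¹ that is -33712 cm⁻¹.
Pairing penalty: 1 pair vs 0 in the high-spin reference → 1 extra × P = 16520 cm⁻¹.
Overall CFSE = -33712 + 16520 = -17192 cm⁻¹.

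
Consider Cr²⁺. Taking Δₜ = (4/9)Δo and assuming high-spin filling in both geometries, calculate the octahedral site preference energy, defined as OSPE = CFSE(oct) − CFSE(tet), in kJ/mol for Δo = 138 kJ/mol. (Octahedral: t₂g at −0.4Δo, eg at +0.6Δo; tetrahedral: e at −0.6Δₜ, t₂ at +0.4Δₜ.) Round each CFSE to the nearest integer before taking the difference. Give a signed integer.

-58

Cr is in group 6, so Cr²⁺ is d⁴ (6 − 2 = 4).
Octahedral high-spin t₂g³ eg¹: CFSE = -0.6 × 138 = -83 kJ/mol.
Tetrahedral: e² t₂², CFSE = 2(−0.6) + 2(+0.4) = -0.4Δₜ = -0.4 × (4/9) × 138 = -25 kJ/mol.
OSPE = CFSE(oct) − CFSE(tet) = -83 − (-25) = -58 kJ/mol.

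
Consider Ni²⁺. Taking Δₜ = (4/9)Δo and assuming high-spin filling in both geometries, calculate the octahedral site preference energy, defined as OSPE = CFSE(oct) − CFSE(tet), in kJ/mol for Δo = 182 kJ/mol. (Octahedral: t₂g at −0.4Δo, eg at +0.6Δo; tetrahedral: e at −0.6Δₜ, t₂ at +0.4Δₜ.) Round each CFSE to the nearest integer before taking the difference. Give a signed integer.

Ni sits in group 10; removing 2 electrons leaves Ni²⁺ with 10 − 2 = 8 d electrons.
Octahedral (high-spin): t2g^6 e_g^2, CFSE = 6(−0.4) + 2(+0.6) = -1.2Δo = -1.2 × 182 = -218 kJ/mol.
In a tetrahedral site the filling is e^4 t2^4: CFSE(tet) = -0.8Δₜ = -0.8 × (4/9)(182) = -65 kJ/mol.
Subtracting, OSPE = -218 − (-65) = -153 kJ/mol.

-153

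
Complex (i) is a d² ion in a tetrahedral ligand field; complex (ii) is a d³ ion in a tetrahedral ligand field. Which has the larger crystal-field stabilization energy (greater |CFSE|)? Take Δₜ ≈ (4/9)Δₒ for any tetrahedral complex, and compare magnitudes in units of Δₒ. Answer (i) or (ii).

(i)

(i): Tetrahedral splitting is small, so the complex is high-spin; e^2 t2^0, CFSE = -1.2Δₜ ≈ -0.53Δₒ.
(ii): With tetrahedral geometry the complex is necessarily high-spin; e^2 t2^1, CFSE = -0.8Δₜ ≈ -0.36Δₒ.
So (i) has the larger |CFSE|.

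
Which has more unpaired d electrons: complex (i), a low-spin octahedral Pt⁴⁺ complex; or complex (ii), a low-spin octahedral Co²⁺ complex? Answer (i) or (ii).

(ii)

(i): Pt is in group 10, so Pt⁴⁺ is d⁶ (10 − 4 = 6); t2g^6 e_g^0 → 0 unpaired.
(ii): Co is in group 9, so Co²⁺ is d⁷ (9 − 2 = 7); t2g^6 e_g^1 → 1 unpaired.
So (ii) has more unpaired electrons.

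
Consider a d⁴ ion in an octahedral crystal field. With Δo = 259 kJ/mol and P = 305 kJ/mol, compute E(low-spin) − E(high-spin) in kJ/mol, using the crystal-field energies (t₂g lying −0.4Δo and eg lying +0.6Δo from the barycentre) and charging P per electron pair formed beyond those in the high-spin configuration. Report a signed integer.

In the high-spin limit (t₂g³ eg¹) the orbital term is -0.6Δo = -155 kJ/mol, with no excess pairing.
Low-spin: t₂g⁴ eg⁰, orbital CFSE = -1.6Δo = -414 kJ/mol; plus 1 excess pair × P = +305 kJ/mol; total -109 kJ/mol.
E(LS) − E(HS) = -109 − (-155) = 46 kJ/mol.

46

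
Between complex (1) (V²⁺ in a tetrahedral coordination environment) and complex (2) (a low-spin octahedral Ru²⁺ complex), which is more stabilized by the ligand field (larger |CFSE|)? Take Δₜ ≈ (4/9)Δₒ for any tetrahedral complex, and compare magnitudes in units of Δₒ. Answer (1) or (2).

(1): Group 5 minus oxidation state +2 gives a d³ configuration for V²⁺; With tetrahedral geometry the complex is necessarily high-spin; e² t₂¹, CFSE = -0.8Δₜ ≈ -0.36Δₒ.
(2): Group 8 minus oxidation state +2 gives a d⁶ configuration for Ru²⁺; t₂g⁶ eg⁰, CFSE = -2.4Δₒ.
So (2) has the larger |CFSE|.

(2)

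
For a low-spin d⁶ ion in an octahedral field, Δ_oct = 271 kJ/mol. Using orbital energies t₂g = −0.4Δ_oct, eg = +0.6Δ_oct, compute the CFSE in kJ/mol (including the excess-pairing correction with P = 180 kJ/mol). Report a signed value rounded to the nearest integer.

-290

Configuration: t₂g⁶ eg⁰.
The orbital stabilization is -2.4Δ_oct = -2.4 × 271 = -650 kJ/mol.
Relative to high-spin t₂g⁴ eg² (1 paired), the low-spin configuration has 2 additional pairs, contributing +2 × 180 = +360 kJ/mol.
Net CFSE = -650 + 360 = -290 kJ/mol.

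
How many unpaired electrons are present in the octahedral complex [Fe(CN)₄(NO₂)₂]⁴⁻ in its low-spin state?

Ligand charges: 4×(-1) from CN⁻ and 2×(-1) from NO₂⁻ sum to -6; with overall charge -4, Fe is +2.
Fe is in group 8, so Fe²⁺ is d⁶ (8 − 2 = 6).
Configuration: t₂g⁶ eg⁰, giving 0 unpaired electrons.

0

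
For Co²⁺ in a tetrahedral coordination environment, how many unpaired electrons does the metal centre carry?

3

Co²⁺: group 9, so d-count = 9 − 2 = 7.
Tetrahedral splitting is small, so the complex is high-spin.
Configuration: e⁴ t₂³, giving 3 unpaired electrons.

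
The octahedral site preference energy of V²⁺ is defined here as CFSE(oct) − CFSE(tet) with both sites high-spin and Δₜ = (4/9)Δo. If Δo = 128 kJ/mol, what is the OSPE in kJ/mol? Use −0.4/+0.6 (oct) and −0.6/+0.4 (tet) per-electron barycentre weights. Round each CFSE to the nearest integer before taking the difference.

-108

V²⁺: group 5, so d-count = 5 − 2 = 3.
Octahedral high-spin t₂g³ eg⁰: CFSE = -1.2 × 128 = -154 kJ/mol.
Tetrahedral e² t₂¹ gives -0.8Δₜ = -0.8 × (4/9) × 128 = -46 kJ/mol.
Subtracting, OSPE = -154 − (-46) = -108 kJ/mol.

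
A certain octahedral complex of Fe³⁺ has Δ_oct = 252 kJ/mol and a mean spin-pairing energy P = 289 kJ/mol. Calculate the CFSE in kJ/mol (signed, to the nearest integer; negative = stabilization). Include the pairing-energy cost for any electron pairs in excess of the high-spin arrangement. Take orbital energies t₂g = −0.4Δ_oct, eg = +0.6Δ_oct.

Fe sits in group 8; removing 3 electrons leaves Fe³⁺ with 8 − 3 = 5 d electrons.
Since Δ_oct = 252 kJ/mol < P = 289 kJ/mol, the complex adopts the high-spin configuration.
Configuration: t₂g³ eg².
Orbital CFSE = 0.0Δ_oct = 0.0 × 252 = 0 kJ/mol.
High-spin has no excess pairs, so no pairing correction applies.

0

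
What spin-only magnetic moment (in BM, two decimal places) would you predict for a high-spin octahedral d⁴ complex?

4.90 BM

Configuration: t2g^3 e_g^1 → 4 unpaired electrons.
μ(spin-only) = √[4(4+2)] = √24 ≈ 4.90 BM.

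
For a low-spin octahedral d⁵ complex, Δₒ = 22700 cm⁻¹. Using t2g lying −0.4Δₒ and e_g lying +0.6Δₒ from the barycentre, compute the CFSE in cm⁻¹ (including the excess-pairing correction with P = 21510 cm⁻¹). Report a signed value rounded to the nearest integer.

The d⁵ electrons fill as t2g^5 e_g^0.
Orbital CFSE = 5(-0.4) + 0(0.6) = -2.0Δₒ = -2.0 × 22700 = -45400 cm⁻¹.
Pairing penalty: 2 pairs vs 0 in the high-spin reference → 2 extra × P = 43020 cm⁻¹.
Combining: -45400 + 43020 = -2380 cm⁻¹.

-2380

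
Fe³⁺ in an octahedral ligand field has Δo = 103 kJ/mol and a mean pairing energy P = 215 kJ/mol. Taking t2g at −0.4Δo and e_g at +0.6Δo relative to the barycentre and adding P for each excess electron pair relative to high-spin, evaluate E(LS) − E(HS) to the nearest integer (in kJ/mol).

Fe sits in group 8; removing 3 electrons leaves Fe³⁺ with 8 − 3 = 5 d electrons.
In the high-spin limit (t2g^3 e_g^2) the orbital term is 0.0Δo = 0 kJ/mol, with no excess pairing.
Low-spin t2g^5 e_g^0 gives -2.0Δo = -206 kJ/mol, but forming 2 extra pairs costs 2P = 430 kJ/mol, so E(LS) = -206 + 430 = 224 kJ/mol.
E(LS) − E(HS) = 224 − (0) = 224 kJ/mol.

224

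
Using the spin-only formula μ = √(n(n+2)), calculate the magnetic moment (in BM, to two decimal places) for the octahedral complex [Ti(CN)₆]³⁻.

Each CN⁻ contributes -1; 6 × (-1) = -6. With overall charge -3, Ti is in the +3 oxidation state.
Ti³⁺: group 4, so d-count = 4 − 3 = 1.
Configuration: t₂g¹ eg⁰ → 1 unpaired electron.
μ(spin-only) = √[1(1+2)] = √3 ≈ 1.73 BM.

1.73 BM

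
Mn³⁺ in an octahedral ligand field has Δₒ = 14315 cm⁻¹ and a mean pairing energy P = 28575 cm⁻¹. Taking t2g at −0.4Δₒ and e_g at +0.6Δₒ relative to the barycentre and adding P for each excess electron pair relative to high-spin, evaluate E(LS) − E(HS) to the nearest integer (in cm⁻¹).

14260

Mn is in group 7, so Mn³⁺ is d⁴ (7 − 3 = 4).
High-spin: t2g^3 e_g^1, CFSE = -0.6Δₒ = -8589 cm⁻¹.
For low-spin the configuration is t2g^4 e_g^0: orbital energy -1.6 × 14315 = -22904 cm⁻¹, and 1 additional pair relative to high-spin adds 28575 cm⁻¹, giving 5671 cm⁻¹.
E(LS) − E(HS) = 5671 − (-8589) = 14260 cm⁻¹.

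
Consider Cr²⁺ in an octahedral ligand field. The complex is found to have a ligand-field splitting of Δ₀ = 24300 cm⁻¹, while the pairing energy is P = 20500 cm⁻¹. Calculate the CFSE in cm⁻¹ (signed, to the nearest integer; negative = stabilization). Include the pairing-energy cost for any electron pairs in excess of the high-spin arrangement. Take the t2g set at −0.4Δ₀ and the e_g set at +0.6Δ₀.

Group 6 minus oxidation state +2 gives a d⁴ configuration for Cr²⁺.
With Δ₀ > P the complex is low-spin.
That gives t2g^4 e_g^0.
Orbital CFSE = -1.6Δ₀ = -1.6 × 24300 = -38880 cm⁻¹.
Excess pairs vs high-spin: 1 − 0 = 1; pairing cost = +20500 cm⁻¹.
Net CFSE = -38880 + 20500 = -18380 cm⁻¹.

-18380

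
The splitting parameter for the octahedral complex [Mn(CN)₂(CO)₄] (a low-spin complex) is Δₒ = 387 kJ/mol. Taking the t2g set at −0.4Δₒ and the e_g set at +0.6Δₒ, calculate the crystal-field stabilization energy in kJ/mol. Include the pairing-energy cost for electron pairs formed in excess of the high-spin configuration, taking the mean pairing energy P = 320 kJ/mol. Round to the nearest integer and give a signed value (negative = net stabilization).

Ligand charges: 2×(-1) from CN⁻ and 4×(+0) from CO sum to -2; with overall charge +0, Mn is +2.
Mn²⁺: group 7, so d-count = 7 − 2 = 5.
Configuration: t2g^5 e_g^0.
CFSE(orbital) = 5×(-0.4Δₒ) + 0×(0.6Δₒ) = -2.0Δₒ; with Δₒ = 387 kJ/mol that is -774 kJ/mol.
Relative to high-spin t2g^3 e_g^2 (0 paired), the low-spin configuration has 2 additional pairs, contributing +2 × 320 = +640 kJ/mol.
Overall CFSE = -774 + 640 = -134 kJ/mol.

-134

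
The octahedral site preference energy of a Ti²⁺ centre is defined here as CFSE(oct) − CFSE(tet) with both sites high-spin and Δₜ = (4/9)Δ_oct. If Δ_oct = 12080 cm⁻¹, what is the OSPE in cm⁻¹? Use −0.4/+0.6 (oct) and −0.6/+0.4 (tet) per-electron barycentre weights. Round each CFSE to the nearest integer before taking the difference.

-3221

Group 4 minus oxidation state +2 gives a d² configuration for Ti²⁺.
Octahedral high-spin t2g^2 e_g^0: CFSE = -0.8 × 12080 = -9664 cm⁻¹.
In a tetrahedral site the filling is e^2 t2^0: CFSE(tet) = -1.2Δₜ = -1.2 × (4/9)(12080) = -6443 cm⁻¹.
OSPE = CFSE(oct) − CFSE(tet) = -9664 − (-6443) = -3221 cm⁻¹.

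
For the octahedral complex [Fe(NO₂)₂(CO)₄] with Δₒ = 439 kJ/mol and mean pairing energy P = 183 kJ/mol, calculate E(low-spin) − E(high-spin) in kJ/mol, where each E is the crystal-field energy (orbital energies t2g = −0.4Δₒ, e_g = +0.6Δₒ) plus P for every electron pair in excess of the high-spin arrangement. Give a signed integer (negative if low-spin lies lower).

Ligand charges: 2×(-1) from NO₂⁻ and 4×(+0) from CO sum to -2; with overall charge +0, Fe is +2.
Fe is in group 8, so Fe²⁺ is d⁶ (8 − 2 = 6).
In the high-spin limit (t2g^4 e_g^2) the orbital term is -0.4Δₒ = -176 kJ/mol, with no excess pairing.
For low-spin the configuration is t2g^6 e_g^0: orbital energy -2.4 × 439 = -1054 kJ/mol, and 2 additional pairs relative to high-spin add 366 kJ/mol, giving -688 kJ/mol.
The difference is -688 − (-176) = -512 kJ/mol, so low-spin lies lower.

-512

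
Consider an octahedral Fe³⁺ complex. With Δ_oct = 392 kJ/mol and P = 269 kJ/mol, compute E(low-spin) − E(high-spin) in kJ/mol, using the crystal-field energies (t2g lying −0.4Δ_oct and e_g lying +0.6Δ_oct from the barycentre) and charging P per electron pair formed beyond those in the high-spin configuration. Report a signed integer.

Group 8 minus oxidation state +3 gives a d⁵ configuration for Fe³⁺.
High-spin d⁵ fills as t2g^3 e_g^2 with CFSE 3(−0.4) + 2(+0.6) = 0.0Δ_oct = 0 kJ/mol.
Low-spin t2g^5 e_g^0 gives -2.0Δ_oct = -784 kJ/mol, but forming 2 extra pairs costs 2P = 538 kJ/mol, so E(LS) = -784 + 538 = -246 kJ/mol.
Thus E(LS) − E(HS) = -246 kJ/mol.

-246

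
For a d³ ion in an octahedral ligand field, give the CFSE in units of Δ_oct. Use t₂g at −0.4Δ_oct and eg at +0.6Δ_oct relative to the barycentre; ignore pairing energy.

-1.2 Δ_oct

For octahedral d³ the high- and low-spin configurations coincide.
Configuration: t₂g³ eg⁰.
CFSE = 3(-0.4Δ_oct) + 0(0.6Δ_oct) = -1.2Δ_oct + 0.0Δ_oct = -1.2Δ_oct.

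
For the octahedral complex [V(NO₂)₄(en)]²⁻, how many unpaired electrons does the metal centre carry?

3

Ligand charges: 4×(-1) from NO₂⁻ and 1×(+0) from en sum to -4; with overall charge -2, V is +2.
V sits in group 5; removing 2 electrons leaves V²⁺ with 5 − 2 = 3 d electrons.
Configuration: t₂g³ eg⁰, giving 3 unpaired electrons.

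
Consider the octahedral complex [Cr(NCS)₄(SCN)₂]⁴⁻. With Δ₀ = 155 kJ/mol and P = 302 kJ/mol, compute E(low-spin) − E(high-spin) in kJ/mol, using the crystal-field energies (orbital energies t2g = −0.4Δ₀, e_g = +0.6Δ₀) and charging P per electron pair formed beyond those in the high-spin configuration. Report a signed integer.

147

Ligand charges: 4×(-1) from NCS⁻ and 2×(-1) from SCN⁻ sum to -6; with overall charge -4, Cr is +2.
Cr sits in group 6; removing 2 electrons leaves Cr²⁺ with 6 − 2 = 4 d electrons.
High-spin: t2g^3 e_g^1, CFSE = -0.6Δ₀ = -93 kJ/mol.
For low-spin the configuration is t2g^4 e_g^0: orbital energy -1.6 × 155 = -248 kJ/mol, and 1 additional pair relative to high-spin adds 302 kJ/mol, giving 54 kJ/mol.
The difference is 54 − (-93) = 147 kJ/mol, so high-spin lies lower.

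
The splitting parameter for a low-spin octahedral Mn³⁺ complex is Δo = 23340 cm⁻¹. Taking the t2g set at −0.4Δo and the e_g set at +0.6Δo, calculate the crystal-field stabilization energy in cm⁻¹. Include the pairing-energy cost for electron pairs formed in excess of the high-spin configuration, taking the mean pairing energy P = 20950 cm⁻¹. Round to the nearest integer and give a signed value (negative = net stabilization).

-16394

Group 7 minus oxidation state +3 gives a d⁴ configuration for Mn³⁺.
Electron filling gives t2g^4 e_g^0.
CFSE(orbital) = 4×(-0.4Δo) + 0×(0.6Δo) = -1.6Δo; with Δo = 23340 cm⁻¹ that is -37344 cm⁻¹.
Relative to high-spin t2g^3 e_g^1 (0 paired), the low-spin configuration has 1 additional pair, contributing +1 × 20950 = +20950 cm⁻¹.
Net CFSE = -37344 + 20950 = -16394 cm⁻¹.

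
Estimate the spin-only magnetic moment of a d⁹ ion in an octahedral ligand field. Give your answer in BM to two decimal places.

Configuration: t₂g⁶ eg³ → 1 unpaired electron.
μ(spin-only) = √[1(1+2)] = √3 ≈ 1.73 BM.

1.73 BM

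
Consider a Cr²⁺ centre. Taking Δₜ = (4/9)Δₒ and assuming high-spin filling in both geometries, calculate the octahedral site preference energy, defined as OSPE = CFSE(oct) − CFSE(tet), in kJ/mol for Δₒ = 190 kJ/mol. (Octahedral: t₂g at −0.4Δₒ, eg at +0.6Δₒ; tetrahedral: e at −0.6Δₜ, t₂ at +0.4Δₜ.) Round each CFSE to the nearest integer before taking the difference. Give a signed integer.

-80

Cr²⁺: group 6, so d-count = 6 − 2 = 4.
In an octahedral site d⁴ (HS) is t₂g³ eg¹, giving CFSE(oct) = -0.6Δₒ = -114 kJ/mol.
Tetrahedral e² t₂² gives -0.4Δₜ = -0.4 × (4/9) × 190 = -34 kJ/mol.
OSPE = CFSE(oct) − CFSE(tet) = -114 − (-34) = -80 kJ/mol.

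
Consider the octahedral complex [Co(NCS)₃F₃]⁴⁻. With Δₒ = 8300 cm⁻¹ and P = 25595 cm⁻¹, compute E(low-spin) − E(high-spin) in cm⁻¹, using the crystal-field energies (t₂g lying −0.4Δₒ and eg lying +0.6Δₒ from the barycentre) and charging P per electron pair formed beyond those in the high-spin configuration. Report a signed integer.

17295

Ligand charges: 3×(-1) from NCS⁻ and 3×(-1) from F⁻ sum to -6; with overall charge -4, Co is +2.
Co is in group 9, so Co²⁺ is d⁷ (9 − 2 = 7).
In the high-spin limit (t₂g⁵ eg²) the orbital term is -0.8Δₒ = -6640 cm⁻¹, with no excess pairing.
Low-spin t₂g⁶ eg¹ gives -1.8Δₒ = -14940 cm⁻¹, but forming 1 extra pair costs 1P = 25595 cm⁻¹, so E(LS) = -14940 + 25595 = 10655 cm⁻¹.
E(LS) − E(HS) = 10655 − (-6640) = 17295 cm⁻¹.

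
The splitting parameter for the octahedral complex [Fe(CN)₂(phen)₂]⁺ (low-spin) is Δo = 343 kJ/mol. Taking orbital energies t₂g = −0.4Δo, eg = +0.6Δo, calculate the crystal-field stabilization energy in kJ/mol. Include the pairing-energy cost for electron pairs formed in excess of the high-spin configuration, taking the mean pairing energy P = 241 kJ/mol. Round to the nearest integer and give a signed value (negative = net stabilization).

Ligand charges: 2×(-1) from CN⁻ and 2×(+0) from phen sum to -2; with overall charge +1, Fe is +3.
Fe³⁺: group 8, so d-count = 8 − 3 = 5.
Electron filling gives t₂g⁵ eg⁰.
CFSE(orbital) = 5×(-0.4Δo) + 0×(0.6Δo) = -2.0Δo; with Δo = 343 kJ/mol that is -686 kJ/mol.
Pairing penalty: 2 pairs vs 0 in the high-spin reference → 2 extra × P = 482 kJ/mol.
Combining: -686 + 482 = -204 kJ/mol.

-204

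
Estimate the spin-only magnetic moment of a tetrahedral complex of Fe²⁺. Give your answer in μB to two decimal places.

Fe is in group 8, so Fe²⁺ is d⁶ (8 − 2 = 6).
With tetrahedral geometry the complex is necessarily high-spin.
Configuration: e³ t₂³ → 4 unpaired electrons.
μ(spin-only) = √[4(4+2)] = √24 ≈ 4.90 μB.

4.90 μB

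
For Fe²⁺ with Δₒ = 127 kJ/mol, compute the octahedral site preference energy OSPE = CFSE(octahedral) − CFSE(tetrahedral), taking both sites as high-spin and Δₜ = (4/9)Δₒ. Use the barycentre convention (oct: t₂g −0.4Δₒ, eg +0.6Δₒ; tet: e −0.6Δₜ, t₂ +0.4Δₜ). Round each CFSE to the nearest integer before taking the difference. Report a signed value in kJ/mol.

-17

Fe²⁺: group 8, so d-count = 8 − 2 = 6.
In an octahedral site d⁶ (HS) is t₂g⁴ eg², giving CFSE(oct) = -0.4Δₒ = -51 kJ/mol.
Tetrahedral: e³ t₂³, CFSE = 3(−0.6) + 3(+0.4) = -0.6Δₜ = -0.6 × (4/9) × 127 = -34 kJ/mol.
Subtracting, OSPE = -51 − (-34) = -17 kJ/mol.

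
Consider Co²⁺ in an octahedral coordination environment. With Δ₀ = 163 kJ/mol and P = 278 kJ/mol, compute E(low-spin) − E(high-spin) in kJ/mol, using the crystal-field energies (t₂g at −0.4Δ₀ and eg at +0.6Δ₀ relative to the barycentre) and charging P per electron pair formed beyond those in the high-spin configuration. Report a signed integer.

115

Co is in group 9, so Co²⁺ is d⁷ (9 − 2 = 7).
High-spin: t₂g⁵ eg², CFSE = -0.8Δ₀ = -130 kJ/mol.
Low-spin t₂g⁶ eg¹ gives -1.8Δ₀ = -293 kJ/mol, but forming 1 extra pair costs 1P = 278 kJ/mol, so E(LS) = -293 + 278 = -15 kJ/mol.
Thus E(LS) − E(HS) = 115 kJ/mol.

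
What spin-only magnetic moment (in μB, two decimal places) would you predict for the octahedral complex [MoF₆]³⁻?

3.87 μB

Each F⁻ contributes -1; 6 × (-1) = -6. With overall charge -3, Mo is in the +3 oxidation state.
Mo sits in group 6; removing 3 electrons leaves Mo³⁺ with 6 − 3 = 3 d electrons.
For octahedral d³ the high- and low-spin configurations coincide.
Configuration: t2g^3 e_g^0 → 3 unpaired electrons.
μ(spin-only) = √[3(3+2)] = √15 ≈ 3.87 μB.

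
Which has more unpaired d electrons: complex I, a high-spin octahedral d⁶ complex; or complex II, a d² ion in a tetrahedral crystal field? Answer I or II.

I

I: t₂g⁴ eg² → 4 unpaired.
II: Tetrahedral fields are weak (Δₜ ≈ 4/9 Δₒ), so electrons fill high-spin; e^2 t2^0 → 2 unpaired.
So I has more unpaired electrons.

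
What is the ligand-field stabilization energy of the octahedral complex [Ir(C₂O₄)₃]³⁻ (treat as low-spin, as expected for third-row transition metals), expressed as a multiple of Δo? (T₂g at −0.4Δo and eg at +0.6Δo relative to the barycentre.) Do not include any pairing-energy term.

Each C₂O₄²⁻ contributes -2; 3 × (-2) = -6. With overall charge -3, Ir is in the +3 oxidation state.
Group 9 minus oxidation state +3 gives a d⁶ configuration for Ir³⁺.
Configuration: t₂g⁶ eg⁰.
CFSE = 6(-0.4Δo) + 0(0.6Δo) = -2.4Δo + 0.0Δo = -2.4Δo.

-2.4 Δo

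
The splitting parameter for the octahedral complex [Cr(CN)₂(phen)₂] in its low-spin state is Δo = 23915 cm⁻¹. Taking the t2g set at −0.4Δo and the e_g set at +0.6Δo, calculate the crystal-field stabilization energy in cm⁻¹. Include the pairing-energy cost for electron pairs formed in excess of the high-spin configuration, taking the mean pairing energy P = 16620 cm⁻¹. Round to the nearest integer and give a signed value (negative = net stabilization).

Ligand charges: 2×(-1) from CN⁻ and 2×(+0) from phen sum to -2; with overall charge +0, Cr is +2.
Cr is in group 6, so Cr²⁺ is d⁴ (6 − 2 = 4).
Configuration: t2g^4 e_g^0.
Orbital CFSE = 4(-0.4) + 0(0.6) = -1.6Δo = -1.6 × 23915 = -38264 cm⁻¹.
Pairing penalty: 1 pair vs 0 in the high-spin reference → 1 extra × P = 16620 cm⁻¹.
Net CFSE = -38264 + 16620 = -21644 cm⁻¹.

-21644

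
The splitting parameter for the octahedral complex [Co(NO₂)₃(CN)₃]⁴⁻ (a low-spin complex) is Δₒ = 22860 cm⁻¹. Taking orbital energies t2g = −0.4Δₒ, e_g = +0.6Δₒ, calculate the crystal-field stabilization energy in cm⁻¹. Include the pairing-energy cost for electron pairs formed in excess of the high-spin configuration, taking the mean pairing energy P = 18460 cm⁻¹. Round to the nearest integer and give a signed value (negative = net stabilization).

-22688

Ligand charges: 3×(-1) from NO₂⁻ and 3×(-1) from CN⁻ sum to -6; with overall charge -4, Co is +2.
Co sits in group 9; removing 2 electrons leaves Co²⁺ with 9 − 2 = 7 d electrons.
Configuration: t2g^6 e_g^1.
The orbital stabilization is -1.8Δₒ = -1.8 × 22860 = -41148 cm⁻¹.
High-spin d⁷ would be t2g^5 e_g^2 with 2 pairs; low-spin has 3, so 1 excess pair costs +1P = +18460 cm⁻¹.
Overall CFSE = -41148 + 18460 = -22688 cm⁻¹.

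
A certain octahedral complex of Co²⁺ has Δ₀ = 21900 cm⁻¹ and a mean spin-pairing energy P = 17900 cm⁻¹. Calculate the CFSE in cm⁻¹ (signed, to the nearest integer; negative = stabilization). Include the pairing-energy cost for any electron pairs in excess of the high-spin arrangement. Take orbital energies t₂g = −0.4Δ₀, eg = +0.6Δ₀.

-21520

Group 9 minus oxidation state +2 gives a d⁷ configuration for Co²⁺.
Here Δ₀ > P (21900 > 17900), so the low-spin state is favoured.
That gives t₂g⁶ eg¹.
Orbital CFSE = -1.8Δ₀ = -1.8 × 21900 = -39420 cm⁻¹.
Excess pairs vs high-spin: 3 − 2 = 1; pairing cost = +17900 cm⁻¹.
Net CFSE = -39420 + 17900 = -21520 cm⁻¹.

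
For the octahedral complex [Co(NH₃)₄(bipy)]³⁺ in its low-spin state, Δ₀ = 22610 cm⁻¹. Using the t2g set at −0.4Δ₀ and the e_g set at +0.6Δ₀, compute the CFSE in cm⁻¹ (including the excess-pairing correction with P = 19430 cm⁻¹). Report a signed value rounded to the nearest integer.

-15404

Ligand charges: 4×(+0) from NH₃ and 1×(+0) from bipy sum to +0; with overall charge +3, Co is +3.
Co sits in group 9; removing 3 electrons leaves Co³⁺ with 9 − 3 = 6 d electrons.
The d⁶ electrons fill as t2g^6 e_g^0.
Orbital CFSE = 6(-0.4) + 0(0.6) = -2.4Δ₀ = -2.4 × 22610 = -54264 cm⁻¹.
Relative to high-spin t2g^4 e_g^2 (1 paired), the low-spin configuration has 2 additional pairs, contributing +2 × 19430 = +38860 cm⁻¹.
Overall CFSE = -54264 + 38860 = -15404 cm⁻¹.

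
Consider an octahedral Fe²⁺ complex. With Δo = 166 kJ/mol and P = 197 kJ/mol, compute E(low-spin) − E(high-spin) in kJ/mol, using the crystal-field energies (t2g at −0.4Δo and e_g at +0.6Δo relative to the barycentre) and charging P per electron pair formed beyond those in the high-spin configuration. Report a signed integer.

62

Fe sits in group 8; removing 2 electrons leaves Fe²⁺ with 8 − 2 = 6 d electrons.
High-spin d⁶ fills as t2g^4 e_g^2 with CFSE 4(−0.4) + 2(+0.6) = -0.4Δo = -66 kJ/mol.
Low-spin: t2g^6 e_g^0, orbital CFSE = -2.4Δo = -398 kJ/mol; plus 2 excess pairs × P = +394 kJ/mol; total -4 kJ/mol.
E(LS) − E(HS) = -4 − (-66) = 62 kJ/mol.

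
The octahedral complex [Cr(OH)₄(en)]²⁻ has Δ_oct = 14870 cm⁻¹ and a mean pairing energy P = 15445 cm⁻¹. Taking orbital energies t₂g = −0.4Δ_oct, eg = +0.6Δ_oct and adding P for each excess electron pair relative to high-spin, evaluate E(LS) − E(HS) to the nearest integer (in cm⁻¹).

Ligand charges: 4×(-1) from OH⁻ and 1×(+0) from en sum to -4; with overall charge -2, Cr is +2.
Cr²⁺: group 6, so d-count = 6 − 2 = 4.
High-spin: t₂g³ eg¹, CFSE = -0.6Δ_oct = -8922 cm⁻¹.
Low-spin t₂g⁴ eg⁰ gives -1.6Δ_oct = -23792 cm⁻¹, but forming 1 extra pair costs 1P = 15445 cm⁻¹, so E(LS) = -23792 + 15445 = -8347 cm⁻¹.
The difference is -8347 − (-8922) = 575 cm⁻¹, so high-spin lies lower.

575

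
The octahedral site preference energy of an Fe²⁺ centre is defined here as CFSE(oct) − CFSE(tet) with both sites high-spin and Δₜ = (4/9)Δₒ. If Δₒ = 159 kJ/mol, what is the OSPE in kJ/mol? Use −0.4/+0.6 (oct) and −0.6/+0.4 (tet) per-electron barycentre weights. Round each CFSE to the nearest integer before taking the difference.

-22

Fe is in group 8, so Fe²⁺ is d⁶ (8 − 2 = 6).
Octahedral (high-spin): t₂g⁴ eg², CFSE = 4(−0.4) + 2(+0.6) = -0.4Δₒ = -0.4 × 159 = -64 kJ/mol.
Tetrahedral e³ t₂³ gives -0.6Δₜ = -0.6 × (4/9) × 159 = -42 kJ/mol.
OSPE = CFSE(oct) − CFSE(tet) = -64 − (-42) = -22 kJ/mol.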